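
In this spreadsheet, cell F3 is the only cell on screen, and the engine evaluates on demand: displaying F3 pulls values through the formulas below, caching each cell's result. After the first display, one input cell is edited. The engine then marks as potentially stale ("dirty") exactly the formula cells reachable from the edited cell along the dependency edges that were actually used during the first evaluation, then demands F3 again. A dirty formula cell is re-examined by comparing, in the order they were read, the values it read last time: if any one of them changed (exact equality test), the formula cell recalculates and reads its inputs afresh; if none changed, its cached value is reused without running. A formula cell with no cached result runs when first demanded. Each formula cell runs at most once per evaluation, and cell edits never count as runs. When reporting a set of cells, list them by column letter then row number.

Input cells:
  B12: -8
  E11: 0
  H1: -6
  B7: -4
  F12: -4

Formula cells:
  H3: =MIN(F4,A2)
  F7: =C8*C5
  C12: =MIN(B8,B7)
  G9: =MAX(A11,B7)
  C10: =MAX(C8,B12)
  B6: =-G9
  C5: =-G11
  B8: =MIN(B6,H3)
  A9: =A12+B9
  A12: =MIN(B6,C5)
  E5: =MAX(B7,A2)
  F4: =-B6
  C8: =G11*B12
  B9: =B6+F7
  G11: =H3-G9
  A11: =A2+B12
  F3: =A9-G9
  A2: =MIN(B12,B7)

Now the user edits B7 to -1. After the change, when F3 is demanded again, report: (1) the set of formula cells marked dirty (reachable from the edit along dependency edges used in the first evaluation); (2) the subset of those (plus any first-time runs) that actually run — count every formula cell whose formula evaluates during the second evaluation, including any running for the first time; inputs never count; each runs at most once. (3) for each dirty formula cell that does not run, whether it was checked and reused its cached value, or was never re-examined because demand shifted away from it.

Dirty set: A2, A9, A11, A12, B6, B9, C5, C8, F3, F4, F7, G9, G11, H3.
Run set: A2, A9, A12, B6, B9, C5, C8, F3, F4, F7, G9, G11, H3 (13 run).
Re-examined without running (cache reused): A11.
The important point: at A11 every value read last time is unchanged, so the dirty flag clears without a run.

Initial pass — values computed on the first demand:
  A2 = MIN(-8, -4) = -8
  A11 = -8 + -8 = -16
  G9 = MAX(-16, -4) = -4
  B6 = -(-4) = 4
  F4 = -(4) = -4
  H3 = MIN(-4, -8) = -8
  G11 = -8 - -4 = -4
  C5 = -(-4) = 4
  A12 = MIN(4, 4) = 4
  C8 = -4 * -8 = 32
  F7 = 32 * 4 = 128
  B9 = 4 + 128 = 132
  A9 = 4 + 132 = 136
  F3 = 136 - -4 = 140

Second demand — change propagation:
  A2: re-runs because B7 -4->-1; new result -8 (unchanged).
  A11: re-examined; everything it read last time is the same (A2 unchanged, B12 unchanged) — cache -16 kept, no run.
  G9: re-runs because B7 -4->-1; new result -1.
  B6: re-runs because G9 -4->-1; new result 1.
  F4: re-runs because B6 4->1; new result -1.
  H3: re-runs because F4 -4->-1; new result -8 (unchanged).
  G11: re-runs because G9 -4->-1; new result -7.
  C5: re-runs because G11 -4->-7; new result 7.
  A12: re-runs because B6 4->1; C5 4->7; new result 1.
  C8: re-runs because G11 -4->-7; new result 56.
  F7: re-runs because C8 32->56; C5 4->7; new result 392.
  B9: re-runs because B6 4->1; F7 128->392; new result 393.
  A9: re-runs because A12 4->1; B9 132->393; new result 394.
  F3: re-runs because A9 136->394; G9 -4->-1; new result 395.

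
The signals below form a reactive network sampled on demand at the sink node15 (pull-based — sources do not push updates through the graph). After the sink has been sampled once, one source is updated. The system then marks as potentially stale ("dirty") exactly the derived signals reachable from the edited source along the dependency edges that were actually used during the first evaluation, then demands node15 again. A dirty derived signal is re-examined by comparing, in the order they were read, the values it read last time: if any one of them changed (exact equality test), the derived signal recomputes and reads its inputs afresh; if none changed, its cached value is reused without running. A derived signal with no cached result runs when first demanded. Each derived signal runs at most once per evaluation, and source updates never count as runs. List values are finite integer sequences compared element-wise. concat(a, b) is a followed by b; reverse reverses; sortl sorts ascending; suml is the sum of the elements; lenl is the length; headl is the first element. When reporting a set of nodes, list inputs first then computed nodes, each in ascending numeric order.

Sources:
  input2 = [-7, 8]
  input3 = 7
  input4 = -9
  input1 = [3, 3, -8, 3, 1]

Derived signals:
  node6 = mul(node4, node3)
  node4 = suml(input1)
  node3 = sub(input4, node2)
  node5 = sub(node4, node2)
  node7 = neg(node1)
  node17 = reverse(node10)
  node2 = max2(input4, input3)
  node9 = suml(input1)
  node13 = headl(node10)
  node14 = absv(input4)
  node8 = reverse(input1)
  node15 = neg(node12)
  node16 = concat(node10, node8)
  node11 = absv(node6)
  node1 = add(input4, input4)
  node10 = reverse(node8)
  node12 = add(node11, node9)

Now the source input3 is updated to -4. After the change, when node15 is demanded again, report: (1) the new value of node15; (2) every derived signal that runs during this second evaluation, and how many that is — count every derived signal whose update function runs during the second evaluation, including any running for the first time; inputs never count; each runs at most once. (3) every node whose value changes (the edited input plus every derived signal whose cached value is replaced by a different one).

Initial pass — values computed on the first demand:
  node2 = max2(-9, 7) = 7
  node3 = sub(-9, 7) = -16
  node4 = suml([3, 3, -8, 3, 1]) = 2
  node6 = mul(2, -16) = -32
  node9 = suml([3, 3, -8, 3, 1]) = 2
  node11 = absv(-32) = 32
  node12 = add(32, 2) = 34
  node15 = neg(34) = -34

Second demand — change propagation:
  node2: re-runs because input3 7->-4; new result -4.
  node3: re-runs because node2 7->-4; new result -5.
  node6: re-runs because node3 -16->-5; new result -10.
  node11: re-runs because node6 -32->-10; new result 10.
  node12: re-runs because node11 32->10; new result 12.
  node15: re-runs because node12 34->12; new result -12.

node15 now evaluates to -12.
Run set: node2, node3, node6, node11, node12, node15 (6 run).
Changed values: input3, node2, node3, node6, node11, node12, node15.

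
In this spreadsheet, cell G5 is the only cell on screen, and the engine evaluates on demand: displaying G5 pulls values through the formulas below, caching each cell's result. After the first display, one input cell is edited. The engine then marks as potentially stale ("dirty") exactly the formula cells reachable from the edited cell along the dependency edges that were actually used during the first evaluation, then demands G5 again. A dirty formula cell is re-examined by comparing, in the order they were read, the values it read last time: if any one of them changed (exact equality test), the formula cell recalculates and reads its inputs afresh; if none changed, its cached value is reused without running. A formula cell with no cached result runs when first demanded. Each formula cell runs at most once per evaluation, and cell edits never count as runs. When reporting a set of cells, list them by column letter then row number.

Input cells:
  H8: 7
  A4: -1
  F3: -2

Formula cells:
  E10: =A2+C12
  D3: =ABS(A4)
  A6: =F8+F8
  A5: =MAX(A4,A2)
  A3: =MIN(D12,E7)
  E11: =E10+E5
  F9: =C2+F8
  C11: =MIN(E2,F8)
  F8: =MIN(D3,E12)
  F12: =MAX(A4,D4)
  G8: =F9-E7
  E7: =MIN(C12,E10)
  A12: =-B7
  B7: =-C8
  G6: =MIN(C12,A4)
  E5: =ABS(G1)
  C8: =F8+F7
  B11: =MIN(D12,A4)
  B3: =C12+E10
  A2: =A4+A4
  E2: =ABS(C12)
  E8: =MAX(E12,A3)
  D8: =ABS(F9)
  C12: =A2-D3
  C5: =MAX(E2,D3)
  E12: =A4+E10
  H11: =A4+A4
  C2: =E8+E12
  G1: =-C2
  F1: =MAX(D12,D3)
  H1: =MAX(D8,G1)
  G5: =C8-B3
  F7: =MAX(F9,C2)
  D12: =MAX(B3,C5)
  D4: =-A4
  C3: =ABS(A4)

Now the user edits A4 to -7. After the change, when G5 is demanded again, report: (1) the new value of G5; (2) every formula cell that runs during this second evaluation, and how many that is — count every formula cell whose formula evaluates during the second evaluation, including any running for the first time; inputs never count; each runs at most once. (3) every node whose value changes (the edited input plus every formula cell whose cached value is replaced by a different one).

Initial pass — values computed on the first demand:
  A2 = -1 + -1 = -2
  D3 = ABS(-1) = 1
  C12 = -2 - 1 = -3
  E2 = ABS(-3) = 3
  C5 = MAX(3, 1) = 3
  E10 = -2 + -3 = -5
  B3 = -3 + -5 = -8
  D12 = MAX(-8, 3) = 3
  E7 = MIN(-3, -5) = -5
  A3 = MIN(3, -5) = -5
  E12 = -1 + -5 = -6
  E8 = MAX(-6, -5) = -5
  C2 = -5 + -6 = -11
  F8 = MIN(1, -6) = -6
  F9 = -11 + -6 = -17
  F7 = MAX(-17, -11) = -11
  C8 = -6 + -11 = -17
  G5 = -17 - -8 = -9

Second demand — change propagation:
  A2: re-runs because A4 -1->-7; A4 -1->-7; new result -14.
  D3: re-runs because A4 -1->-7; new result 7.
  C12: re-runs because A2 -2->-14; D3 1->7; new result -21.
  E2: re-runs because C12 -3->-21; new result 21.
  C5: re-runs because E2 3->21; D3 1->7; new result 21.
  E10: re-runs because A2 -2->-14; C12 -3->-21; new result -35.
  B3: re-runs because C12 -3->-21; E10 -5->-35; new result -56.
  D12: re-runs because B3 -8->-56; C5 3->21; new result 21.
  E7: re-runs because C12 -3->-21; E10 -5->-35; new result -35.
  A3: re-runs because D12 3->21; E7 -5->-35; new result -35.
  E12: re-runs because A4 -1->-7; E10 -5->-35; new result -42.
  E8: re-runs because E12 -6->-42; A3 -5->-35; new result -35.
  C2: re-runs because E8 -5->-35; E12 -6->-42; new result -77.
  F8: re-runs because D3 1->7; E12 -6->-42; new result -42.
  F9: re-runs because C2 -11->-77; F8 -6->-42; new result -119.
  F7: re-runs because F9 -17->-119; C2 -11->-77; new result -77.
  C8: re-runs because F8 -6->-42; F7 -11->-77; new result -119.
  G5: re-runs because C8 -17->-119; B3 -8->-56; new result -63.

G5 now evaluates to -63.
Run set: A2, A3, B3, C2, C5, C8, C12, D3, D12, E2, E7, E8, E10, E12, F7, F8, F9, G5 (18 run).
Changed values: A2, A3, A4, B3, C2, C5, C8, C12, D3, D12, E2, E7, E8, E10, E12, F7, F8, F9, G5.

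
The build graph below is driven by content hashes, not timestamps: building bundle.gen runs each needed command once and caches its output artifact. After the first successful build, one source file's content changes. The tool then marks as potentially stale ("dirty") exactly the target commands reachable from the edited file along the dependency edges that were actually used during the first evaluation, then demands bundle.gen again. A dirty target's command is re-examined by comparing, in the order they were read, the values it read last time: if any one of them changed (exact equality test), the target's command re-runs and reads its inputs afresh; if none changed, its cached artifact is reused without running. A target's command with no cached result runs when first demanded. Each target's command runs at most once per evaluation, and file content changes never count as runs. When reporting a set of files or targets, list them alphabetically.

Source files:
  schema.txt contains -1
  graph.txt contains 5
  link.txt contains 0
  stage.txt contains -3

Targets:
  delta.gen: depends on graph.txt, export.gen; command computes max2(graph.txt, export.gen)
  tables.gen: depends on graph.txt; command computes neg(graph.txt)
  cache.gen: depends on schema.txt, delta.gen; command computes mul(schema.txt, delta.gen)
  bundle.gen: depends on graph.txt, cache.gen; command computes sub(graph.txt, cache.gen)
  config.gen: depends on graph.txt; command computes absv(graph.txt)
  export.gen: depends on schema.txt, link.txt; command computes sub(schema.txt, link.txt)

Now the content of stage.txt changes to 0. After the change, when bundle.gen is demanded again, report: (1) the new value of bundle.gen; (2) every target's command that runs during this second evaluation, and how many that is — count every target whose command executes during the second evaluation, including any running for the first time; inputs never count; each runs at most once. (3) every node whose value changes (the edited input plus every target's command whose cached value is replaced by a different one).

Initial pass — values computed on the first demand:
  export.gen = sub(-1, 0) = -1
  delta.gen = max2(5, -1) = 5
  cache.gen = mul(-1, 5) = -5
  bundle.gen = sub(5, -5) = 10

Second demand — change propagation:
  no demanded computation ever read stage.txt, so the edit dirties nothing and nothing runs.

The important point: nothing the output needs ever reads stage.txt, so the edit is invisible to it.

bundle.gen now evaluates to 10.
Run set: none (0 run).
Changed values: stage.txt.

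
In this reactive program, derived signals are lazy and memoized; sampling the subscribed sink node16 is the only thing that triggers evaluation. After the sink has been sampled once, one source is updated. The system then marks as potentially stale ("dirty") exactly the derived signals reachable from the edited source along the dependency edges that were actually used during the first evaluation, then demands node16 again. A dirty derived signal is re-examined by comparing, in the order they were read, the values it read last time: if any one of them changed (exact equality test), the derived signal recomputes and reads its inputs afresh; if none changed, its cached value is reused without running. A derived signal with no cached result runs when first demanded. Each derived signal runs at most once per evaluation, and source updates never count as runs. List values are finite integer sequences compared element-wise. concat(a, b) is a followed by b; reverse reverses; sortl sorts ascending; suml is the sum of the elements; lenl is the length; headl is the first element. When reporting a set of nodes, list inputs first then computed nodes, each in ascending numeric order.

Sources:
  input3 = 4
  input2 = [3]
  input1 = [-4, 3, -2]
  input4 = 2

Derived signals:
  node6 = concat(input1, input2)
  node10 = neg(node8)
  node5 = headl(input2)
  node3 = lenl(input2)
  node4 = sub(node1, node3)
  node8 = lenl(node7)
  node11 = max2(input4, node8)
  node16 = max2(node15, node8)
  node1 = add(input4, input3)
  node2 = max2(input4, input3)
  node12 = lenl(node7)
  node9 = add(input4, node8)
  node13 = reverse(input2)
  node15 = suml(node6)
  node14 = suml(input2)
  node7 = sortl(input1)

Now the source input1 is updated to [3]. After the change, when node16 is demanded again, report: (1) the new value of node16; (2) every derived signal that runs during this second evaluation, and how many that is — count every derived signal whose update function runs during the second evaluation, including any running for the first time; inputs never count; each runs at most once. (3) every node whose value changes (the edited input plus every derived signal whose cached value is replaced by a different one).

Demanding node16 again yields 6.
5 derived signals run: node6, node7, node8, node15, node16.
The nodes whose values change: input1, node6, node7, node8, node15, node16.

First demand of the output computes:
  node6 = concat([-4, 3, -2], [3]) = [-4, 3, -2, 3]
  node7 = sortl([-4, 3, -2]) = [-4, -2, 3]
  node8 = lenl([-4, -2, 3]) = 3
  node15 = suml([-4, 3, -2, 3]) = 0
  node16 = max2(0, 3) = 3

After the edit, cleaning proceeds:
  node6: a read changed (input1 [-4, 3, -2]->[3]) — executes, giving [3, 3].
  node7: a read changed (input1 [-4, 3, -2]->[3]) — executes, giving [3].
  node8: a read changed (node7 [-4, -2, 3]->[3]) — executes, giving 1.
  node15: a read changed (node6 [-4, 3, -2, 3]->[3, 3]) — executes, giving 6.
  node16: a read changed (node15 0->6; node8 3->1) — executes, giving 6.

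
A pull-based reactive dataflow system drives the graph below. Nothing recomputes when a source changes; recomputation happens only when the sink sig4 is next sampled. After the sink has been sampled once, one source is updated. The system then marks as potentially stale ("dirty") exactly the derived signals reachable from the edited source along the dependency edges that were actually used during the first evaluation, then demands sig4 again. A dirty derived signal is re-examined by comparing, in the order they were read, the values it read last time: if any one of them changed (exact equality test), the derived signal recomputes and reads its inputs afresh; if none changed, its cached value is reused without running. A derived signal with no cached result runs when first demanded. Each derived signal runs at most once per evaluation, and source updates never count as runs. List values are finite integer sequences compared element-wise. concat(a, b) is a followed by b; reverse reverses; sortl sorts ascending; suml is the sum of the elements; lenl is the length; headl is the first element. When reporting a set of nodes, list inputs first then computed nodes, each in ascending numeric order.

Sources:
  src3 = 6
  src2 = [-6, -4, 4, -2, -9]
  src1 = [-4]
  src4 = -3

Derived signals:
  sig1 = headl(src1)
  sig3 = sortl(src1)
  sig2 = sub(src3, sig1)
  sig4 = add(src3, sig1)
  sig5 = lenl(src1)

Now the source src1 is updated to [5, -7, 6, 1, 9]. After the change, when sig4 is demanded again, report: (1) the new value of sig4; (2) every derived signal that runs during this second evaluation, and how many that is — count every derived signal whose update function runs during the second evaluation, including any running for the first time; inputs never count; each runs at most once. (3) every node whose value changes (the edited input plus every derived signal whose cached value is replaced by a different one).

First evaluation (everything demanded from the output):
  sig1 = headl([-4]) = -4
  sig4 = add(6, -4) = 2

Propagation after the edit:
  sig1: runs — src1 [-4]->[5, -7, 6, 1, 9]; result 5.
  sig4: runs — sig1 -4->5; result 11.

New value of sig4: 11.
Derived signals that run: sig1, sig4 — 2 in total.
Values that change: src1, sig1, sig4.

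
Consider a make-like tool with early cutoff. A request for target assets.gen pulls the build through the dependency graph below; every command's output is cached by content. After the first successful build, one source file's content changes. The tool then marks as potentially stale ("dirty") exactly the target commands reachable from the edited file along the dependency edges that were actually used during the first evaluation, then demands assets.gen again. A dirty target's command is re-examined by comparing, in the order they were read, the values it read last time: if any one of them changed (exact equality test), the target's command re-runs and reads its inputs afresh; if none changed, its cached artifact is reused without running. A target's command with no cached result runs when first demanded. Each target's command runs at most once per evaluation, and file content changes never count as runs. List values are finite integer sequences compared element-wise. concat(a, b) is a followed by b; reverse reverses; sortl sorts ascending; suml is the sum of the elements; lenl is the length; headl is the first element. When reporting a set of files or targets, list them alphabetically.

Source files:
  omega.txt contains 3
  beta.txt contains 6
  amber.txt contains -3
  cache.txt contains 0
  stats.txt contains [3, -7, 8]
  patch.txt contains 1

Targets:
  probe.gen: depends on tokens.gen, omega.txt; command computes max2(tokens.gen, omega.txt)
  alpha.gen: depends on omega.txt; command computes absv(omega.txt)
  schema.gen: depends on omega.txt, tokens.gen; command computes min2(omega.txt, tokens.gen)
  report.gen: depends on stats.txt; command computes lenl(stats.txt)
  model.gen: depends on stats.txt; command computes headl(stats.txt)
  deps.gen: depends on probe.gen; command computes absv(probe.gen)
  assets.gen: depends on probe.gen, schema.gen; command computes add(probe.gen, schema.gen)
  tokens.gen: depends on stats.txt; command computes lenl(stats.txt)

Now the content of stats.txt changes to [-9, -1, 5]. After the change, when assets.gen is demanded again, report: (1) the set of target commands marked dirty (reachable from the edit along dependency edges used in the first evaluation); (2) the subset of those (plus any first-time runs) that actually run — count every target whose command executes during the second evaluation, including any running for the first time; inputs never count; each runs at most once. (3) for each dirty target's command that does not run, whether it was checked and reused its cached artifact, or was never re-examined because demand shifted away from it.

First demand of the output computes:
  tokens.gen = lenl([3, -7, 8]) = 3
  probe.gen = max2(3, 3) = 3
  schema.gen = min2(3, 3) = 3
  assets.gen = add(3, 3) = 6

After the edit, cleaning proceeds:
  tokens.gen: a read changed (stats.txt [3, -7, 8]->[-9, -1, 5]) — executes, giving 3 — identical to its old value.
  probe.gen: dirty, but its reads are unchanged (tokens.gen unchanged, omega.txt unchanged); cached 3 stands.
  schema.gen: dirty, but its reads are unchanged (omega.txt unchanged, tokens.gen unchanged); cached 3 stands.
  assets.gen: dirty, but its reads are unchanged (probe.gen unchanged, schema.gen unchanged); cached 6 stands.

Note the absorption at tokens.gen: it re-runs yet its value is the same, leaving the output's value untouched.

The edit dirties: assets.gen, probe.gen, schema.gen, tokens.gen.
1 target commands run: tokens.gen.
Cache hits after checking: assets.gen, probe.gen, schema.gen.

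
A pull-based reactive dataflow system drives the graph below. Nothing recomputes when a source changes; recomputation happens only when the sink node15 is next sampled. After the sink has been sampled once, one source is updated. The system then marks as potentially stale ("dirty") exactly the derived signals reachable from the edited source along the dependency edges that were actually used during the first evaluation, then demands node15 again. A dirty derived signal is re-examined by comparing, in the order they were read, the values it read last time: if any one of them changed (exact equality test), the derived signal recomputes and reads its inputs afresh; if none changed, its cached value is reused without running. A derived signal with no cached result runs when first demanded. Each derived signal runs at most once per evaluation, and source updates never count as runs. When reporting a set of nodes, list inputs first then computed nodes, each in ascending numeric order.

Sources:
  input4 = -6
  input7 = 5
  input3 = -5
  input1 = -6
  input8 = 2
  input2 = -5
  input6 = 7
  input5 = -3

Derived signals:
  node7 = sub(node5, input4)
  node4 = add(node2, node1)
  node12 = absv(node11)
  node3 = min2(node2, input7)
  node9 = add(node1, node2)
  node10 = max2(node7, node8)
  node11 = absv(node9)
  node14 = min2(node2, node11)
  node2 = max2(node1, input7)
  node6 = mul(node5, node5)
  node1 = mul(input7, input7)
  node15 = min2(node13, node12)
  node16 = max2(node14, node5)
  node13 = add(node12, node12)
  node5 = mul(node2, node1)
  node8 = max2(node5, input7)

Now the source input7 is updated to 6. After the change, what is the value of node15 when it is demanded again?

New value of node15: 72.

First evaluation (everything demanded from the output):
  node1 = mul(5, 5) = 25
  node2 = max2(25, 5) = 25
  node9 = add(25, 25) = 50
  node11 = absv(50) = 50
  node12 = absv(50) = 50
  node13 = add(50, 50) = 100
  node15 = min2(100, 50) = 50

Propagation after the edit:
  node1: runs — input7 5->6; input7 5->6; result 36.
  node2: runs — node1 25->36; input7 5->6; result 36.
  node9: runs — node1 25->36; node2 25->36; result 72.
  node11: runs — node9 50->72; result 72.
  node12: runs — node11 50->72; result 72.
  node13: runs — node12 50->72; node12 50->72; result 144.
  node15: runs — node13 100->144; node12 50->72; result 72.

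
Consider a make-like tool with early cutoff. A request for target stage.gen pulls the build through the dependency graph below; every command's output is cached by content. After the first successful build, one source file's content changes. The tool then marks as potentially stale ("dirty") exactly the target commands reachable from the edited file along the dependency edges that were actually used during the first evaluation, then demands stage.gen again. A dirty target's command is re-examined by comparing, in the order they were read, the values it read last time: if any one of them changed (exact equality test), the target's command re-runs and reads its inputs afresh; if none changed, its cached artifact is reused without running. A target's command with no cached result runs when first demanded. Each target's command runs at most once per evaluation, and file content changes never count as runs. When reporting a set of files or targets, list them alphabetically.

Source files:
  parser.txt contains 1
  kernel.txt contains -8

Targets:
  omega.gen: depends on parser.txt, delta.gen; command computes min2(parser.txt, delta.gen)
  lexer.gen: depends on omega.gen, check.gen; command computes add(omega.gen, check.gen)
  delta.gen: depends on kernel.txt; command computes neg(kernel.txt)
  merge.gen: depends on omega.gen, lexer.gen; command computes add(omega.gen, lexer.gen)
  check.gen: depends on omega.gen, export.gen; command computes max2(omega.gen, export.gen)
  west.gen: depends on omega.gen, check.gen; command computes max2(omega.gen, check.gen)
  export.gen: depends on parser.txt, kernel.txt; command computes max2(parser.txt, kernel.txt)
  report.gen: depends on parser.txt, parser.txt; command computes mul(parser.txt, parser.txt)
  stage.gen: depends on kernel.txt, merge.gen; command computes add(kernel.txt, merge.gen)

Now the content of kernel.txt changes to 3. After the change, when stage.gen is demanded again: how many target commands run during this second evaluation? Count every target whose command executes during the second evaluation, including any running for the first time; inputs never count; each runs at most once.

7 target commands run: check.gen, delta.gen, export.gen, lexer.gen, merge.gen, omega.gen, stage.gen.

First demand of the output computes:
  delta.gen = neg(-8) = 8
  export.gen = max2(1, -8) = 1
  omega.gen = min2(1, 8) = 1
  check.gen = max2(1, 1) = 1
  lexer.gen = add(1, 1) = 2
  merge.gen = add(1, 2) = 3
  stage.gen = add(-8, 3) = -5

After the edit, cleaning proceeds:
  delta.gen: a read changed (kernel.txt -8->3) — executes, giving -3.
  export.gen: a read changed (kernel.txt -8->3) — executes, giving 3.
  omega.gen: a read changed (delta.gen 8->-3) — executes, giving -3.
  check.gen: a read changed (omega.gen 1->-3; export.gen 1->3) — executes, giving 3.
  lexer.gen: a read changed (omega.gen 1->-3; check.gen 1->3) — executes, giving 0.
  merge.gen: a read changed (omega.gen 1->-3; lexer.gen 2->0) — executes, giving -3.
  stage.gen: a read changed (kernel.txt -8->3; merge.gen 3->-3) — executes, giving 0.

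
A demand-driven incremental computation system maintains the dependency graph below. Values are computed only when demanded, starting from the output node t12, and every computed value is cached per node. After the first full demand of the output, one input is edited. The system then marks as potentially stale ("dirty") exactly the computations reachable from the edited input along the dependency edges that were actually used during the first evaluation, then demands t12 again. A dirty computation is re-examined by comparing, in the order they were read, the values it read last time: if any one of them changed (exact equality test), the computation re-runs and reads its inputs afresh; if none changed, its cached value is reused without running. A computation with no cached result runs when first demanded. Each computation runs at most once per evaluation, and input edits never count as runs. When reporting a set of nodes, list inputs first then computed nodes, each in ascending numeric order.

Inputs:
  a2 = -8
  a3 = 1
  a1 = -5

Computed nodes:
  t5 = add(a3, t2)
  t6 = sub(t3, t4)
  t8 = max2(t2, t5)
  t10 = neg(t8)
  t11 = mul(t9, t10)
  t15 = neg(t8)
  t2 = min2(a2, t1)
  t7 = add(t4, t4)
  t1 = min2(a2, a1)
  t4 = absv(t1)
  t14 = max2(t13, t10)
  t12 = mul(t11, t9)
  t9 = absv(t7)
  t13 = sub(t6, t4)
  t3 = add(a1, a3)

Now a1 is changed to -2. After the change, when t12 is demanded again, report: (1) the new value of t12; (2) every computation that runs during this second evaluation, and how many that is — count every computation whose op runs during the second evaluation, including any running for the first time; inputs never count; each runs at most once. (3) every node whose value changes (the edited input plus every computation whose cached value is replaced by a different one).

New value of t12: 1792.
Computations that run: t1 — 1 in total.
Values that change: a1.
Key observation: the change is absorbed at t1 — it re-runs but produces the same value, and the output's value is unchanged.

First evaluation (everything demanded from the output):
  t1 = min2(-8, -5) = -8
  t2 = min2(-8, -8) = -8
  t4 = absv(-8) = 8
  t5 = add(1, -8) = -7
  t7 = add(8, 8) = 16
  t8 = max2(-8, -7) = -7
  t9 = absv(16) = 16
  t10 = neg(-7) = 7
  t11 = mul(16, 7) = 112
  t12 = mul(112, 16) = 1792

Propagation after the edit:
  t1: runs — a1 -5->-2; result -8 (same value as before).
  t2: checked — values it read are unchanged (a2 unchanged, t1 unchanged); reused cached -8 without running.
  t4: checked — values it read are unchanged (t1 unchanged); reused cached 8 without running.
  t5: checked — values it read are unchanged (a3 unchanged, t2 unchanged); reused cached -7 without running.
  t7: checked — values it read are unchanged (t4 unchanged, t4 unchanged); reused cached 16 without running.
  t8: checked — values it read are unchanged (t2 unchanged, t5 unchanged); reused cached -7 without running.
  t9: checked — values it read are unchanged (t7 unchanged); reused cached 16 without running.
  t10: checked — values it read are unchanged (t8 unchanged); reused cached 7 without running.
  t11: checked — values it read are unchanged (t9 unchanged, t10 unchanged); reused cached 112 without running.
  t12: checked — values it read are unchanged (t11 unchanged, t9 unchanged); reused cached 1792 without running.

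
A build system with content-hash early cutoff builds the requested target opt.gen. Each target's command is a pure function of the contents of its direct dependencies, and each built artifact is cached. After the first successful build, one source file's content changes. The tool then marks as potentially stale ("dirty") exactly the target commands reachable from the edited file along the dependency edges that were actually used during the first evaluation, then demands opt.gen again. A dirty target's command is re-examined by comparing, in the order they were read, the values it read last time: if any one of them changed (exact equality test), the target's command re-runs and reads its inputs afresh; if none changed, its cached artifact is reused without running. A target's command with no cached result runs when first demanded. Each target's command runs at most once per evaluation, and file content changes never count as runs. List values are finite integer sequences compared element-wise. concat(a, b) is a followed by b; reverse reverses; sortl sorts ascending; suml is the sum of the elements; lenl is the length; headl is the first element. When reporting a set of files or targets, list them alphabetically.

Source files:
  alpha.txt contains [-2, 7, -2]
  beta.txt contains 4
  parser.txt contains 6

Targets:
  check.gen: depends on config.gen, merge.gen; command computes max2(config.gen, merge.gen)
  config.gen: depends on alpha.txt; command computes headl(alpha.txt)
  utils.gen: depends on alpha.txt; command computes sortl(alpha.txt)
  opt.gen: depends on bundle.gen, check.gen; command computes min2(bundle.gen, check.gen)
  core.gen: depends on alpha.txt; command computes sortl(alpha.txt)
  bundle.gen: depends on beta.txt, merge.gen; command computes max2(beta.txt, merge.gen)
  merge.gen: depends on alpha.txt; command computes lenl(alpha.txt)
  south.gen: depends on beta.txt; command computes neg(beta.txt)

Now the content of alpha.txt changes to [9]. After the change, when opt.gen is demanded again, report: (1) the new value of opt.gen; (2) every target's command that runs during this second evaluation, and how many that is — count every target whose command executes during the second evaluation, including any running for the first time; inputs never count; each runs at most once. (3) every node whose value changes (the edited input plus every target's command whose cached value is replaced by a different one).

First evaluation (everything demanded from the output):
  config.gen = headl([-2, 7, -2]) = -2
  merge.gen = lenl([-2, 7, -2]) = 3
  bundle.gen = max2(4, 3) = 4
  check.gen = max2(-2, 3) = 3
  opt.gen = min2(4, 3) = 3

Propagation after the edit:
  config.gen: runs — alpha.txt [-2, 7, -2]->[9]; result 9.
  merge.gen: runs — alpha.txt [-2, 7, -2]->[9]; result 1.
  bundle.gen: runs — merge.gen 3->1; result 4 (same value as before).
  check.gen: runs — config.gen -2->9; merge.gen 3->1; result 9.
  opt.gen: runs — check.gen 3->9; result 4.

New value of opt.gen: 4.
Target commands that run: bundle.gen, check.gen, config.gen, merge.gen, opt.gen — 5 in total.
Values that change: alpha.txt, check.gen, config.gen, merge.gen, opt.gen.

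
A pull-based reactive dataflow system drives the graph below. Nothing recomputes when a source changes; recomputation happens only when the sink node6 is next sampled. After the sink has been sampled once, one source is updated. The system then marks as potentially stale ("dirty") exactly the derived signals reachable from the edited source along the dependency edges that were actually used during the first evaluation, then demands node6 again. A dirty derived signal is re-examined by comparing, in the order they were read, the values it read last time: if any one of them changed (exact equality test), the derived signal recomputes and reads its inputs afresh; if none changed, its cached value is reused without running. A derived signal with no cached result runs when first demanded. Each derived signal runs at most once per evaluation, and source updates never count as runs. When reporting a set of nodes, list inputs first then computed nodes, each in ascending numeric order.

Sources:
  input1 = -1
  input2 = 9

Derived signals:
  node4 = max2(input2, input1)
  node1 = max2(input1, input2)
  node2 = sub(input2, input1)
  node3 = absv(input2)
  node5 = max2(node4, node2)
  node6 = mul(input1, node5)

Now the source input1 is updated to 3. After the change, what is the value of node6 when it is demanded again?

New value of node6: 27.

First evaluation (everything demanded from the output):
  node2 = sub(9, -1) = 10
  node4 = max2(9, -1) = 9
  node5 = max2(9, 10) = 10
  node6 = mul(-1, 10) = -10

Propagation after the edit:
  node2: runs — input1 -1->3; result 6.
  node4: runs — input1 -1->3; result 9 (same value as before).
  node5: runs — node2 10->6; result 9.
  node6: runs — input1 -1->3; node5 10->9; result 27.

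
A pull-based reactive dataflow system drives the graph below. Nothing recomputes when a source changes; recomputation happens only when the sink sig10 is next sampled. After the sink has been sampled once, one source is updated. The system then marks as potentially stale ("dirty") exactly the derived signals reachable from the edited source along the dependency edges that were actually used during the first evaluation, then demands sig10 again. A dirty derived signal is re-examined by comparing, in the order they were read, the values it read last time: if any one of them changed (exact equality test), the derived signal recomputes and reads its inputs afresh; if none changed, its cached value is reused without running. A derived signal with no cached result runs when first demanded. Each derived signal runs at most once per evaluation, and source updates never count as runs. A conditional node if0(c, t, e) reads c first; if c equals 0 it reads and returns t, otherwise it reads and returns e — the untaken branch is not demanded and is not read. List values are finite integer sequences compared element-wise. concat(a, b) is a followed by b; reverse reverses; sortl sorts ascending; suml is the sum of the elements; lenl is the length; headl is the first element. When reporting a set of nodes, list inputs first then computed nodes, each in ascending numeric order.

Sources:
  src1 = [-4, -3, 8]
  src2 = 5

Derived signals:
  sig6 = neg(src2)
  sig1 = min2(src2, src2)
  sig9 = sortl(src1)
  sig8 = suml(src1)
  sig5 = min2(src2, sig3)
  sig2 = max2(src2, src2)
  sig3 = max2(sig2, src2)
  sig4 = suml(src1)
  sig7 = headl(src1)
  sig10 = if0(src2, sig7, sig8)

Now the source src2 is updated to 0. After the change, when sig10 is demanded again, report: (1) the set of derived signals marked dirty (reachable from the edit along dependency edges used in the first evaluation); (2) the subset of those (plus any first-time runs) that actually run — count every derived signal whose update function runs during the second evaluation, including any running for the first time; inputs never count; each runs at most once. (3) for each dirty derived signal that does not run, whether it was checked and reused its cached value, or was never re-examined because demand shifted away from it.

First evaluation (everything demanded from the output):
  sig8 = suml([-4, -3, 8]) = 1
  sig10 = if0(src2=5 -> else branch sig8) = 1

Propagation after the edit:
  sig7: demanded for the first time — runs, produces -4.
  sig10: runs — src2 5->0; result -4.

Key observation: a condition flipped, so demand reaches new nodes — sig7 runs for the first time.

Marked dirty: sig10.
Derived signals that run: sig7, sig10 — 2 in total.
Every dirty derived signal ran.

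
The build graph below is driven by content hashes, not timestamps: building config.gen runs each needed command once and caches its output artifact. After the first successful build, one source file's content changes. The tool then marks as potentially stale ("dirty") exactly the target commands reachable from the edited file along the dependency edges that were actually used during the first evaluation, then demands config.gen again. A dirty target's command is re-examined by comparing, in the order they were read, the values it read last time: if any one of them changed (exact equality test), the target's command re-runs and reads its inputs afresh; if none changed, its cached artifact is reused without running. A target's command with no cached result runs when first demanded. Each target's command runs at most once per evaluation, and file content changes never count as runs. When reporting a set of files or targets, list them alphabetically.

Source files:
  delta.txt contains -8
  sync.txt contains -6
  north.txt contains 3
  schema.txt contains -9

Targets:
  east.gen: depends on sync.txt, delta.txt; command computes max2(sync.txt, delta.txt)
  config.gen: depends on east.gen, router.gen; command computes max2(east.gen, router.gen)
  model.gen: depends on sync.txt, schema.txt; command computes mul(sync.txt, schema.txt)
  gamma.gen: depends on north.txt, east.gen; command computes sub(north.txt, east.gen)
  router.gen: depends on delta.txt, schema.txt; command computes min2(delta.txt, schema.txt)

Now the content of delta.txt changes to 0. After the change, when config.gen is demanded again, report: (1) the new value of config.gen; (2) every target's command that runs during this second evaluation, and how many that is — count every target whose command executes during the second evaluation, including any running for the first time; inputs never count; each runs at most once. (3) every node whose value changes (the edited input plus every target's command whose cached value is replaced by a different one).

config.gen now evaluates to 0.
Run set: config.gen, east.gen, router.gen (3 run).
Changed values: config.gen, delta.txt, east.gen.

Initial pass — values computed on the first demand:
  east.gen = max2(-6, -8) = -6
  router.gen = min2(-8, -9) = -9
  config.gen = max2(-6, -9) = -6

Second demand — change propagation:
  east.gen: re-runs because delta.txt -8->0; new result 0.
  router.gen: re-runs because delta.txt -8->0; new result -9 (unchanged).
  config.gen: re-runs because east.gen -6->0; new result 0.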